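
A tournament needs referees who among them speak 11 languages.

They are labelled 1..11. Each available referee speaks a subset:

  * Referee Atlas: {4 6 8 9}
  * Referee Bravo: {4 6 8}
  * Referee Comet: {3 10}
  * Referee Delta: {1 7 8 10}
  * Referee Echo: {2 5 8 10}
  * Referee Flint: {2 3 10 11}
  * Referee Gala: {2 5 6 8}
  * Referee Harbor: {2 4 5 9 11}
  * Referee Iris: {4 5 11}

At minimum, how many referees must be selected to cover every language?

4

Take {Atlas, Delta, Flint, Iris}. Their union is {1, 2, 3, 4, 5, 6, 7, 8, 9, 10, 11}, which is all 11 languages.
No 3 of the 9 referees cover everything (all 84 combinations miss at least one language), so 4 is optimal.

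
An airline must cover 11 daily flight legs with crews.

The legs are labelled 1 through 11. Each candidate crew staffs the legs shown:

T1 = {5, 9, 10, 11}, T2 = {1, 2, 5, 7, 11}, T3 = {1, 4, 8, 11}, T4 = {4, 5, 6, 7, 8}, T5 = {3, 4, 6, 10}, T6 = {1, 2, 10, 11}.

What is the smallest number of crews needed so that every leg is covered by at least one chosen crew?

T1 and T2 and T4 and T5 together: T1 ∪ T2 ∪ T4 ∪ T5 = {1, 2, 3, 4, 5, 6, 7, 8, 9, 10, 11} — every leg is covered.
No 3 of the 6 crews cover everything (all 20 combinations miss at least one leg), so 4 is optimal.

4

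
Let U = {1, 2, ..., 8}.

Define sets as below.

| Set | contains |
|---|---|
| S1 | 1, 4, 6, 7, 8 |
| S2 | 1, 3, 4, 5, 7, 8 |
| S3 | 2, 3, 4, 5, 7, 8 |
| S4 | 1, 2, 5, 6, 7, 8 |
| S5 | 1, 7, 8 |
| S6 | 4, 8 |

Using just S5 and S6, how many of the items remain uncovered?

Union of S5, S6 = {1, 4, 7, 8}.
Not covered: 2, 3, 5, 6 — 4 items.

4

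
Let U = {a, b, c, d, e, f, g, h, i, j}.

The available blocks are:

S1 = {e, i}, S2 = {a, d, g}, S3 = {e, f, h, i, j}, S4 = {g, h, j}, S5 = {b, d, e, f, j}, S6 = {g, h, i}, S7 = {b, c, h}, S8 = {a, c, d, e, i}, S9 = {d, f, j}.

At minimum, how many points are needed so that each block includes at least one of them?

3

T = {d, h, i} meets every block (each contains at least one member of T), and |T| = 3.
The blocks S1, S7, S9 are pairwise disjoint, so any hitting set needs a separate point for each — at least 3. Hence 3 is optimal.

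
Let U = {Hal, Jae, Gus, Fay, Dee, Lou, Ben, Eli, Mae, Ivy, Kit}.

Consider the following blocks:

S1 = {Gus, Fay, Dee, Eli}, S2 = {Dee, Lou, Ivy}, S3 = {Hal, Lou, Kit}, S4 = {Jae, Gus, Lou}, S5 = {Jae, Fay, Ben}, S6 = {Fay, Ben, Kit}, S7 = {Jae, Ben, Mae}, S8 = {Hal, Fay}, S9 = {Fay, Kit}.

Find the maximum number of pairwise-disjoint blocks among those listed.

3

S2, S7, S8 are pairwise disjoint (S2={Dee,Lou,Ivy}; S7={Jae,Ben,Mae}; S8={Hal,Fay}).
Every remaining block overlaps one of these, and no 4 of the listed blocks are pairwise disjoint, so 3 is the maximum.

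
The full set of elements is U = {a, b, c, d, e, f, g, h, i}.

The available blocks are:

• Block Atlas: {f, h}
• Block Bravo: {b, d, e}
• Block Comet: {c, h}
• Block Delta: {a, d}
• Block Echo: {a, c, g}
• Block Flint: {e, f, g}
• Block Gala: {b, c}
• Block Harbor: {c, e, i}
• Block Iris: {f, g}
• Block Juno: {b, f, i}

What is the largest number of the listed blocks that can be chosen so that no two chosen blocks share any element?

Atlas, Bravo, Echo are pairwise disjoint (Atlas={f,h}; Bravo={b,d,e}; Echo={a,c,g}).
Every remaining block overlaps one of these, and no 4 of the listed blocks are pairwise disjoint, so 3 is the maximum.

3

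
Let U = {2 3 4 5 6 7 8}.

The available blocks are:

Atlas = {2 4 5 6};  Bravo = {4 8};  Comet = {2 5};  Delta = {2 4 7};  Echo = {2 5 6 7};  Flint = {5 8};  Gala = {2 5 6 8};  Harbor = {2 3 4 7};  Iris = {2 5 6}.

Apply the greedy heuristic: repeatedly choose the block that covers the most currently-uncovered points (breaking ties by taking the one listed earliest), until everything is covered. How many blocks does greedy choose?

Greedy: pick Atlas (covers 4 new) → pick Harbor (covers 2 new) → pick Bravo (covers 1 new). Total picks: 3.
(The true minimum cover uses only 2 blocks, so greedy is not optimal here.)

3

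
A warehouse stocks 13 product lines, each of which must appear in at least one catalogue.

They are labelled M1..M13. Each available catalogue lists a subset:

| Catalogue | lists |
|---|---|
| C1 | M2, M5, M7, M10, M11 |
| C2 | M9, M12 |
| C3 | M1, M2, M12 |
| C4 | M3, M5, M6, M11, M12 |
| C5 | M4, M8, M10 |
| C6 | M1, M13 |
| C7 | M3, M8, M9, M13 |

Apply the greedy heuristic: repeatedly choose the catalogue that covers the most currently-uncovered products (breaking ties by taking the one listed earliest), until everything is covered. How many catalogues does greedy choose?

5

Greedy: pick C1 (covers 5 new) → pick C7 (covers 4 new) → pick C3 (covers 2 new) → pick C4 (covers 1 new) → pick C5 (covers 1 new). Total picks: 5.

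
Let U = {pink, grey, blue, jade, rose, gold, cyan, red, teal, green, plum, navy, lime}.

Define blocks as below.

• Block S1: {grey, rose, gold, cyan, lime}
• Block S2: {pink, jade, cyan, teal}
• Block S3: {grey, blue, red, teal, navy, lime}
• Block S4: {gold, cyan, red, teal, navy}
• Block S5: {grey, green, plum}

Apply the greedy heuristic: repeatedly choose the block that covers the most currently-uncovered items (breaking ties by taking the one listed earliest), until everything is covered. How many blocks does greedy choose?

4

Greedy: pick S3 (covers 6 new) → pick S1 (covers 3 new) → pick S2 (covers 2 new) → pick S5 (covers 2 new). Total picks: 4.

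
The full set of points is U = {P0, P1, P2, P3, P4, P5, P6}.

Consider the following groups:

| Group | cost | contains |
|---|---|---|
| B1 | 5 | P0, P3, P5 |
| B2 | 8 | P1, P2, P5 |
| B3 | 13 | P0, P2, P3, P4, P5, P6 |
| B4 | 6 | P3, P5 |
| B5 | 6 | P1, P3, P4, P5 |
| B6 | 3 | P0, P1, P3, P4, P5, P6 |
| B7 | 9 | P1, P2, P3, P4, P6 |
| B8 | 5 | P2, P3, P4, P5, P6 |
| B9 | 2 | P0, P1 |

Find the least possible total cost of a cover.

7

B8, B9 together cover every point (B8 ∪ B9 = {P0, P1, P2, P3, P4, P5, P6}); total cost 5 + 2 = 7.
The greedy pick B6, B8 costs 8; no covering selection beats 7.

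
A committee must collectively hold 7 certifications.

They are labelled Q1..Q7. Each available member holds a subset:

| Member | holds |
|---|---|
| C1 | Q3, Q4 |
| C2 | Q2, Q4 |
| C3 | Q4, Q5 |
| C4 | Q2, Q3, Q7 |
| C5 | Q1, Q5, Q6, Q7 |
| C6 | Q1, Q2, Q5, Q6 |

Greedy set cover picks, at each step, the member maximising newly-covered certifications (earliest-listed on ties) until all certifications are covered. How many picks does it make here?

3

Greedy: pick C5 (covers 4 new) → pick C1 (covers 2 new) → pick C2 (covers 1 new). Total picks: 3.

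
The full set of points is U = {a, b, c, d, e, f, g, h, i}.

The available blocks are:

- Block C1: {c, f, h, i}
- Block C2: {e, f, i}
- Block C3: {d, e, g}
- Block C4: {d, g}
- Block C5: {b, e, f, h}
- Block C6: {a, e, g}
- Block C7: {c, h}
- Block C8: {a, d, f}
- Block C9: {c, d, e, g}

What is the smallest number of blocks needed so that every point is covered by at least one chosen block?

4

C1 and C4 and C5 and C8 together: C1 ∪ C4 ∪ C5 ∪ C8 = {a, b, c, d, e, f, g, h, i} — every point is covered.
No 3 of the 9 blocks cover everything (all 84 combinations miss at least one point), so 4 is optimal.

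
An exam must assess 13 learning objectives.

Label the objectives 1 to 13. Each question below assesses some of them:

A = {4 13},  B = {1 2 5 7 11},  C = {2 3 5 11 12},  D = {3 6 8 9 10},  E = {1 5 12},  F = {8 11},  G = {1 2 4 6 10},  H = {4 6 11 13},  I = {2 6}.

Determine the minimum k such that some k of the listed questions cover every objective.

4

A and B and D and E together: A ∪ B ∪ D ∪ E = {1, 2, 3, 4, 5, 6, 7, 8, 9, 10, 11, 12, 13} — every objective is covered.
No 3 of the 9 questions cover everything (all 84 combinations miss at least one objective), so 4 is optimal.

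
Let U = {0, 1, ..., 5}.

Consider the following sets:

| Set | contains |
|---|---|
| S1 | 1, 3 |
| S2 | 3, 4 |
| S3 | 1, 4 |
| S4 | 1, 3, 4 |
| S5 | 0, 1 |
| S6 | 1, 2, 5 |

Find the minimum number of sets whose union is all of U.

S4 and S5 and S6 together: S4 ∪ S5 ∪ S6 = {0, 1, 2, 3, 4, 5} — every element is covered.
Only S5 contains 0, so S5 is forced; the remaining 4 elements need at least 2 more sets (each remaining set adds at most 2) — so at least 3 sets are needed, and 3 is optimal.

3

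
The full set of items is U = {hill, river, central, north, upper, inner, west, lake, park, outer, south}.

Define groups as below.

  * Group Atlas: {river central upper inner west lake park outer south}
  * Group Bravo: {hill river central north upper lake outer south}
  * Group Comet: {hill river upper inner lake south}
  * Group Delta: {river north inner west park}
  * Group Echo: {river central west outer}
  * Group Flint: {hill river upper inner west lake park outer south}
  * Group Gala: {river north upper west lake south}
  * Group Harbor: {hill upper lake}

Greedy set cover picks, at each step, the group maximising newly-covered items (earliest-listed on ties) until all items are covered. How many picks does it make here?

2

Greedy: pick Atlas (covers 9 new) → pick Bravo (covers 2 new). Total picks: 2.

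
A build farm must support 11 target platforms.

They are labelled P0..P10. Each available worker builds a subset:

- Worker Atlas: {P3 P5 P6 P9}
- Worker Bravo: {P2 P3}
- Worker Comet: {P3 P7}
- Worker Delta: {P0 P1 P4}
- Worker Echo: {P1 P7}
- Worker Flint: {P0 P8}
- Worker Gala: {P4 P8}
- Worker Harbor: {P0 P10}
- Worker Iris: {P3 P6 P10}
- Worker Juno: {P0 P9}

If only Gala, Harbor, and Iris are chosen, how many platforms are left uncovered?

5

Union of Gala, Harbor, Iris = {P0, P3, P4, P6, P8, P10}.
Not covered: P1, P2, P5, P7, P9 — 5 platforms.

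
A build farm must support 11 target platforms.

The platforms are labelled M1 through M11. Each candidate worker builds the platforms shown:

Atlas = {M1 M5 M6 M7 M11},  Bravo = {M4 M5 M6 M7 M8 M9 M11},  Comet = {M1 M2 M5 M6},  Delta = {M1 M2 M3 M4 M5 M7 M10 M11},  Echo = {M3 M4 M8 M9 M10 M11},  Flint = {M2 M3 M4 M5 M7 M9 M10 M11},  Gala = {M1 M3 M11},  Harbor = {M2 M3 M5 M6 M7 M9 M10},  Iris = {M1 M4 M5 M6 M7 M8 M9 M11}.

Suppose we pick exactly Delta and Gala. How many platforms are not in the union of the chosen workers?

3

Union of Delta, Gala = {M1, M2, M3, M4, M5, M7, M10, M11}.
Not covered: M6, M8, M9 — 3 platforms.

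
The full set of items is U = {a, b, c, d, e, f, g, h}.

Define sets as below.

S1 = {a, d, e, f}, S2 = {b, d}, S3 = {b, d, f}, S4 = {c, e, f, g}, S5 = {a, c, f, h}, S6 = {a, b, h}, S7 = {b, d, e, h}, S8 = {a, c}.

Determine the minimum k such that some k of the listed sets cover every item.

S4 and S7 and S8 together: S4 ∪ S7 ∪ S8 = {a, b, c, d, e, f, g, h} — every item is covered.
Only S4 contains g, so S4 is forced; the remaining 4 items need at least 2 more sets (each remaining set adds at most 3) — so at least 3 sets are needed, and 3 is optimal.

3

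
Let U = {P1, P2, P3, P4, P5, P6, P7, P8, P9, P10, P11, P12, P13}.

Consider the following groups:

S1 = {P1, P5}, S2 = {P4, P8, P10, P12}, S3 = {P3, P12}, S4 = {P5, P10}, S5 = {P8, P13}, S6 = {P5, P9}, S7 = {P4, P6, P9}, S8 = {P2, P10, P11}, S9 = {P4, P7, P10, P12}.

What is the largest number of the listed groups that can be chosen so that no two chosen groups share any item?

S1, S3, S5, S7, S8 are pairwise disjoint (S1={P1,P5}; S3={P3,P12}; S5={P8,P13}; S7={P4,P6,P9}; S8={P2,P10,P11}).
Every remaining group overlaps one of these, and no 6 of the listed groups are pairwise disjoint, so 5 is the maximum.

5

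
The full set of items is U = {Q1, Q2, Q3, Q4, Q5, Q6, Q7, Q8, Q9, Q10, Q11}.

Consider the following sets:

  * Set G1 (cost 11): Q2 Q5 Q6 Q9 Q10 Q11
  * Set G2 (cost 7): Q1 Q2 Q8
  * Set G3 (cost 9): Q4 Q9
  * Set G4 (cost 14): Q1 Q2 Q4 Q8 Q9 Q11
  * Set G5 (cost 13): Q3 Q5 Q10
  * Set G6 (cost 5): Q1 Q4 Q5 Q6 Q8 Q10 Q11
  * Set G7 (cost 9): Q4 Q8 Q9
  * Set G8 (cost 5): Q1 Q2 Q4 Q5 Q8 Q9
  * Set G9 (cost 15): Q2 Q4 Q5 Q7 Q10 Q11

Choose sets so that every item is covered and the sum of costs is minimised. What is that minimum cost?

G5, G6, G8, G9 together cover every item (G5 ∪ G6 ∪ G8 ∪ G9 = {Q1, Q2, Q3, Q4, Q5, Q6, Q7, Q8, Q9, Q10, Q11}); total cost 13 + 5 + 5 + 15 = 38.
No covering selection has total cost below 38.

38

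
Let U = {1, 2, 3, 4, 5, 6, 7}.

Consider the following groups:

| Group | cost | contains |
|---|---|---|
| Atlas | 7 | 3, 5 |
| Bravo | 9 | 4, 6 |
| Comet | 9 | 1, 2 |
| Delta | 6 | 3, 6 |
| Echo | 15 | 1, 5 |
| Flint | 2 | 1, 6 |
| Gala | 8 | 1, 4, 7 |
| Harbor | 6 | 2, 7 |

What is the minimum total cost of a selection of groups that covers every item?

Atlas, Flint, Gala, Harbor together cover every item (Atlas ∪ Flint ∪ Gala ∪ Harbor = {1, 2, 3, 4, 5, 6, 7}); total cost 7 + 2 + 8 + 6 = 23.
No covering selection has total cost below 23.

23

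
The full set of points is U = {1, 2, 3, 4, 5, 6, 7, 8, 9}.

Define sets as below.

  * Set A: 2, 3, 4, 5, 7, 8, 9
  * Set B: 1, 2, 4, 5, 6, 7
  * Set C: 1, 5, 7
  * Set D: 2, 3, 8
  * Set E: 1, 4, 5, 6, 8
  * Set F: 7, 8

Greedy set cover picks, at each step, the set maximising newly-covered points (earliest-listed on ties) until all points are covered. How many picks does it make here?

2

Greedy: pick A (covers 7 new) → pick B (covers 2 new). Total picks: 2.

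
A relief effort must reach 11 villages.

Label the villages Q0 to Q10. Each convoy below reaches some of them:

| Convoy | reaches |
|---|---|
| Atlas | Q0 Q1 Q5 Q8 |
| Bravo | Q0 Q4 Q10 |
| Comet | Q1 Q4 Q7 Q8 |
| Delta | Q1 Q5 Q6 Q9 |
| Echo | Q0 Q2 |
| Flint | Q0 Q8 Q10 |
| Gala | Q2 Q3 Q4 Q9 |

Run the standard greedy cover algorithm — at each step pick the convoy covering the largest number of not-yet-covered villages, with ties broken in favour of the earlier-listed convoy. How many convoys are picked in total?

5

Greedy: pick Atlas (covers 4 new) → pick Gala (covers 4 new) → pick Bravo (covers 1 new) → pick Comet (covers 1 new) → pick Delta (covers 1 new). Total picks: 5.
(The true minimum cover uses only 4 convoys, so greedy is not optimal here.)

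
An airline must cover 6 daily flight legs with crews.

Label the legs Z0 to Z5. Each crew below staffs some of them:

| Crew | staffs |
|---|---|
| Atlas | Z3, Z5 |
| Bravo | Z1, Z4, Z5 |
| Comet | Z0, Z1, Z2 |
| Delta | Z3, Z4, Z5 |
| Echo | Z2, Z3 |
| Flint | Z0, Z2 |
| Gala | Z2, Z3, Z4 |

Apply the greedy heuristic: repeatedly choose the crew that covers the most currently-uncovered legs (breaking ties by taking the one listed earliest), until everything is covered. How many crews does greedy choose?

3

Greedy: pick Bravo (covers 3 new) → pick Comet (covers 2 new) → pick Atlas (covers 1 new). Total picks: 3.
(The true minimum cover uses only 2 crews, so greedy is not optimal here.)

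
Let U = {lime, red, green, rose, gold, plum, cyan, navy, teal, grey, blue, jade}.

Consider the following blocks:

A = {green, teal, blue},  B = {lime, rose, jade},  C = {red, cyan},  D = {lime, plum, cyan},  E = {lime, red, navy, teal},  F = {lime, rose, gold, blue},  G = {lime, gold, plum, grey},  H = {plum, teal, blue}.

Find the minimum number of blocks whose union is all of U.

5

Take {A, B, D, E, G}. Their union is {lime, red, green, rose, gold, plum, cyan, navy, teal, grey, blue, jade}, which is all 12 elements.
No 4 of the 8 blocks cover everything (all 70 combinations miss at least one element), so 5 is optimal.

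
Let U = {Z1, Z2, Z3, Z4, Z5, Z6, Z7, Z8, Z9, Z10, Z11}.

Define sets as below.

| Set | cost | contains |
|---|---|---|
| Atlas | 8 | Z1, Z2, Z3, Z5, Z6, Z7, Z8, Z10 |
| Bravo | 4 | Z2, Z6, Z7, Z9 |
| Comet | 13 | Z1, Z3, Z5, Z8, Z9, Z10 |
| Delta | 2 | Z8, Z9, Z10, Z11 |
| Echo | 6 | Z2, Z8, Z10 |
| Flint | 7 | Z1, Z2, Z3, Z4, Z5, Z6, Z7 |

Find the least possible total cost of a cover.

Delta, Flint together cover every element (Delta ∪ Flint = {Z1, Z2, Z3, Z4, Z5, Z6, Z7, Z8, Z9, Z10, Z11}); total cost 2 + 7 = 9.
No covering selection has total cost below 9.

9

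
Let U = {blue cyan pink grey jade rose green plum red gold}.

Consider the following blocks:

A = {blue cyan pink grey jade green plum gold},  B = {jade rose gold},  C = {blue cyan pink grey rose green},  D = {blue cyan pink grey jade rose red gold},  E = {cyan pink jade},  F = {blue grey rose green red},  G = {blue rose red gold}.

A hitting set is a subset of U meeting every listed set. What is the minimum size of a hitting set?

The 2 elements {jade, rose} hit every block.
The blocks E, F are pairwise disjoint, so any hitting set needs a separate element for each — at least 2. Hence 2 is optimal.

2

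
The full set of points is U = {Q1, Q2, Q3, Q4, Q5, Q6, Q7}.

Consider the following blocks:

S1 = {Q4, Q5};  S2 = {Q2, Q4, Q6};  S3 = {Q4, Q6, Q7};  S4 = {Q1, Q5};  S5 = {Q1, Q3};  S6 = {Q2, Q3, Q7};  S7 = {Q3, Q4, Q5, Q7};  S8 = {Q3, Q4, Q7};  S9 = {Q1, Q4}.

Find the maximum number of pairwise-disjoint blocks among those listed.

2

S4, S8 are pairwise disjoint (S4={Q1,Q5}; S8={Q3,Q4,Q7}).
Every remaining block overlaps one of these, and no 3 of the listed blocks are pairwise disjoint, so 2 is the maximum.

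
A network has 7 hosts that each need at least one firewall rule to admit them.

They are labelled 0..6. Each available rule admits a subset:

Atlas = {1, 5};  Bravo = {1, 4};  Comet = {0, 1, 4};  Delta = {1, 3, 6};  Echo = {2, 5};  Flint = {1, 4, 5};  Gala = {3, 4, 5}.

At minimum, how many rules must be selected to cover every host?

3

Take {Comet, Delta, Echo}. Their union is {0, 1, 2, 3, 4, 5, 6}, which is all 7 hosts.
Each rule has at most 3 hosts, and 2·3 = 6 < 7 — so at least 3 rules are needed, and 3 is optimal.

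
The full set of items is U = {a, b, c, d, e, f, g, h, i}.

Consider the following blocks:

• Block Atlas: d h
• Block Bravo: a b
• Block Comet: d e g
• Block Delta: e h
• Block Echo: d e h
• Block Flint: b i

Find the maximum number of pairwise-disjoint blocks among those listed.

Bravo, Delta are pairwise disjoint (Bravo={a,b}; Delta={e,h}).
Every remaining block overlaps one of these, and no 3 of the listed blocks are pairwise disjoint, so 2 is the maximum.

2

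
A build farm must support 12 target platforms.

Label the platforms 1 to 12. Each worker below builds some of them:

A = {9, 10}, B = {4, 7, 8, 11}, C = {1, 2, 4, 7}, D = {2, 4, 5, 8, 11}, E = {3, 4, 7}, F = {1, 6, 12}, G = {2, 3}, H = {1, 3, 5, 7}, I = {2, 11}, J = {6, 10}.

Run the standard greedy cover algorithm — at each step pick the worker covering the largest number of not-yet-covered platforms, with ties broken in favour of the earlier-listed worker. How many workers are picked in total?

4

Greedy: pick D (covers 5 new) → pick F (covers 3 new) → pick A (covers 2 new) → pick E (covers 2 new). Total picks: 4.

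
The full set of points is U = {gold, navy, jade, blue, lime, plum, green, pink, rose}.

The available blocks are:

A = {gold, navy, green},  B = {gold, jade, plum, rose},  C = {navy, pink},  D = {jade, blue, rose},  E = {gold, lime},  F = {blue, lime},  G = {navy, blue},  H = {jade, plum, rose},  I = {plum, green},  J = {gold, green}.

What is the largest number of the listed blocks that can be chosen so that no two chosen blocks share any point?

C, D, E, I are pairwise disjoint (C={navy,pink}; D={jade,blue,rose}; E={gold,lime}; I={plum,green}).
Every remaining block overlaps one of these, and no 5 of the listed blocks are pairwise disjoint, so 4 is the maximum.

4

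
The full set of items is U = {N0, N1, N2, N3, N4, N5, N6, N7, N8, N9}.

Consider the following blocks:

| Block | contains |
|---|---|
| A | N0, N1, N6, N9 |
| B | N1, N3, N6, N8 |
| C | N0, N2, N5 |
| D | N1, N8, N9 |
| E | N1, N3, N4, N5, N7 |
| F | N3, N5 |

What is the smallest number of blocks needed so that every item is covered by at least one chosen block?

Take {A, B, C, E}. Their union is {N0, N1, N2, N3, N4, N5, N6, N7, N8, N9}, which is all 10 items.
No 3 of the 6 blocks cover everything (all 20 combinations miss at least one item), so 4 is optimal.

4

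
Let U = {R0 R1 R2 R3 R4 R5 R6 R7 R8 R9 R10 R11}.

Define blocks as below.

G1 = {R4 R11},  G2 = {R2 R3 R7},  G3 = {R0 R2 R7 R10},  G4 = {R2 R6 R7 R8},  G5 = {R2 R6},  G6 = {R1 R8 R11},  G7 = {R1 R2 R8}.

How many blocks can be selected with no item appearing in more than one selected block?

2

G5, G6 are pairwise disjoint (G5={R2,R6}; G6={R1,R8,R11}).
Every remaining block overlaps one of these, and no 3 of the listed blocks are pairwise disjoint, so 2 is the maximum.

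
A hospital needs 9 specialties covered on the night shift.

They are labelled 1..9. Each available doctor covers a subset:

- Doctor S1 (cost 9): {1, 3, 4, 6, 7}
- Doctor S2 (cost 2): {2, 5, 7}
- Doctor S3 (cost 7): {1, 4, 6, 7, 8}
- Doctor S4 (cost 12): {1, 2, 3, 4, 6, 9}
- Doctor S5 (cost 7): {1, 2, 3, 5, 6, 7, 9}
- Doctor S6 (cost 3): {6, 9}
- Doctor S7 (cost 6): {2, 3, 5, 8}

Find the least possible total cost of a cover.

14

S3, S5 together cover every specialty (S3 ∪ S5 = {1, 2, 3, 4, 5, 6, 7, 8, 9}); total cost 7 + 7 = 14.
The greedy pick S2, S6, S3, S7 costs 18; no covering selection beats 14.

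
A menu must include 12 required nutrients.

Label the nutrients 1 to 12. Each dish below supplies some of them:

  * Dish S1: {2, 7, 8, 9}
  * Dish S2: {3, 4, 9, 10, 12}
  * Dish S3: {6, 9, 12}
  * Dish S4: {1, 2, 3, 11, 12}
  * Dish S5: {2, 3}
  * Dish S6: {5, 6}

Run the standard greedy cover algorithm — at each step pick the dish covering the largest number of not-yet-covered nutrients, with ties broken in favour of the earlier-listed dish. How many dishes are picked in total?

4

Greedy: pick S2 (covers 5 new) → pick S1 (covers 3 new) → pick S4 (covers 2 new) → pick S6 (covers 2 new). Total picks: 4.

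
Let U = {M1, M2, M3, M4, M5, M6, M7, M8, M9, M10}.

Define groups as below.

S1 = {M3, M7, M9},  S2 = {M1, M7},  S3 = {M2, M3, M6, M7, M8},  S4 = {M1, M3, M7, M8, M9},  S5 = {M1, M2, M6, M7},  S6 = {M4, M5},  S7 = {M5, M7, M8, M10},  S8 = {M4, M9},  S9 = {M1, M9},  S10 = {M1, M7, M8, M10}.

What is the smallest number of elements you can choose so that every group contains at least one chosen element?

Take H = {M5, M7, M9}. Each listed group contains at least one of these, so H is a hitting set of size 3.
The groups S3, S6, S9 are pairwise disjoint, so any hitting set needs a separate element for each — at least 3. Hence 3 is optimal.

3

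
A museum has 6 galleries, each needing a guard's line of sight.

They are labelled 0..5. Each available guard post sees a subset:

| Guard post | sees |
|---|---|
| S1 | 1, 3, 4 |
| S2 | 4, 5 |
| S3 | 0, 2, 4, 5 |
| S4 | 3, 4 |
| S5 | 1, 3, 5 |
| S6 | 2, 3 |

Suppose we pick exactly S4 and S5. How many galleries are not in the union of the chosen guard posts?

2

Union of S4, S5 = {1, 3, 4, 5}.
Not covered: 0, 2 — 2 galleries.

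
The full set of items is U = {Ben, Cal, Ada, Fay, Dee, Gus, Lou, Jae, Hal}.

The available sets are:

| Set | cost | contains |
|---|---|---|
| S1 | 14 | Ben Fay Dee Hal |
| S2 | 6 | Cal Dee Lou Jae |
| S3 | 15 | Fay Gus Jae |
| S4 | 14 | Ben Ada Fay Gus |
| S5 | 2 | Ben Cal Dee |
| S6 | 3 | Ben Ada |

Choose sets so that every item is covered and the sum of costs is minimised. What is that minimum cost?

S1, S2, S4 together cover every item (S1 ∪ S2 ∪ S4 = {Ben, Cal, Ada, Fay, Dee, Gus, Lou, Jae, Hal}); total cost 14 + 6 + 14 = 34.
The greedy pick S5, S2, S6, S1, S4 costs 39; no covering selection beats 34.

34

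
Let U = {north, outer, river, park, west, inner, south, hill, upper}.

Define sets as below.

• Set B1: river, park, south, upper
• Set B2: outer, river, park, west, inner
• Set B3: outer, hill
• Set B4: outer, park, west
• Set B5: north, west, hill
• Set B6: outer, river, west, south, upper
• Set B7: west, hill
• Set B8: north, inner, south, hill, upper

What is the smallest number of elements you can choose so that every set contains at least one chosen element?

The 3 elements {outer, west, upper} hit every set.
No choice of 2 elements meets every set, so 3 is the minimum.

3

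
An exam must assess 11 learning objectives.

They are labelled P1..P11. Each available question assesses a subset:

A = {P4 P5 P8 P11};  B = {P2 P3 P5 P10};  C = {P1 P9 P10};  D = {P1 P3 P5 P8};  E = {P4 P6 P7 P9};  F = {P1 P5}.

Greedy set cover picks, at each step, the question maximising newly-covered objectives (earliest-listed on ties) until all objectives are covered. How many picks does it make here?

Greedy: pick A (covers 4 new) → pick B (covers 3 new) → pick E (covers 3 new) → pick C (covers 1 new). Total picks: 4.

4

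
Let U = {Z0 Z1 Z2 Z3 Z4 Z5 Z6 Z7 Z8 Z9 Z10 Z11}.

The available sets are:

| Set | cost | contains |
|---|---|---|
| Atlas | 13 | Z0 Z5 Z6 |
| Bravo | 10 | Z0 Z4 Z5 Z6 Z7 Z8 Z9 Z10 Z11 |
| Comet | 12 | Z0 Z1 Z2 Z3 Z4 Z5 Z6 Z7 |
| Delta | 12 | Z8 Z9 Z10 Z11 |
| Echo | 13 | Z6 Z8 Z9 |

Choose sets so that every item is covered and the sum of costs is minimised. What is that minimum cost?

Bravo, Comet together cover every item (Bravo ∪ Comet = {Z0, Z1, Z2, Z3, Z4, Z5, Z6, Z7, Z8, Z9, Z10, Z11}); total cost 10 + 12 = 22.
No covering selection has total cost below 22.

22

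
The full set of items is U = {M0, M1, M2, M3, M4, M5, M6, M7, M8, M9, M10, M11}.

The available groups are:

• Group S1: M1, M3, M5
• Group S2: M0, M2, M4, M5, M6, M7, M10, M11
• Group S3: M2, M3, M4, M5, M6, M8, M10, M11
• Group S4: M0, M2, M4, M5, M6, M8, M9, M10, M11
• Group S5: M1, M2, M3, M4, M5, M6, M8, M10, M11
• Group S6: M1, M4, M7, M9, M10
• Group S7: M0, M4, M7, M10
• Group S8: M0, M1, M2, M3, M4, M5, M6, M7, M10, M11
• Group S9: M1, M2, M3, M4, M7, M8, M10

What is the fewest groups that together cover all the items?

Take {S4, S9}. Their union is {M0, M1, M2, M3, M4, M5, M6, M7, M8, M9, M10, M11}, which is all 12 items.
No single group has all 12 items (the largest, S8, has 10), so 2 is optimal.

2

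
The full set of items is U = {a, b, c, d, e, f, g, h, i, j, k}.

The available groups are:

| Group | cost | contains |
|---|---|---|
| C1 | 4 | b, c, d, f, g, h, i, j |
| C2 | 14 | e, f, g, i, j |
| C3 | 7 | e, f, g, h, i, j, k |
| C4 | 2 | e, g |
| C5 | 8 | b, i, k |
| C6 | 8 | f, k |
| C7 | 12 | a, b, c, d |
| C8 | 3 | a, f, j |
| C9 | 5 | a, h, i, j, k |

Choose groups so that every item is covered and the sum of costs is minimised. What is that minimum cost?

C1, C4, C9 together cover every item (C1 ∪ C4 ∪ C9 = {a, b, c, d, e, f, g, h, i, j, k}); total cost 4 + 2 + 5 = 11.
No covering selection has total cost below 11.

11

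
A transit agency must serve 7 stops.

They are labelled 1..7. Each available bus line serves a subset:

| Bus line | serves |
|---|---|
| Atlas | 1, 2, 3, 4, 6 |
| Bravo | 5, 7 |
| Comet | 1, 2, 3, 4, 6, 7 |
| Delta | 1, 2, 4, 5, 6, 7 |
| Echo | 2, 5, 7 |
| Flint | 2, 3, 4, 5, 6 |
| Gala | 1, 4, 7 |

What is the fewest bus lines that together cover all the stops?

2

Take {Atlas, Bravo}. Their union is {1, 2, 3, 4, 5, 6, 7}, which is all 7 stops.
No single bus line has all 7 stops (the largest, Comet, has 6), so 2 is optimal.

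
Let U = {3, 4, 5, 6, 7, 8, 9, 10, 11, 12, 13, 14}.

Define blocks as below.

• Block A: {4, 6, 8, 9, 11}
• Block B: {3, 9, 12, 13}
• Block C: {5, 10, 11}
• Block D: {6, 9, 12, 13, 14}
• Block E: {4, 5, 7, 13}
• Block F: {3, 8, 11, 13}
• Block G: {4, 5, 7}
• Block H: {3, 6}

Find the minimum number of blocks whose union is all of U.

C and D and F and G together: C ∪ D ∪ F ∪ G = {3, 4, 5, 6, 7, 8, 9, 10, 11, 12, 13, 14} — every point is covered.
Only D contains 14, so D is forced; the remaining 7 points need at least 3 more blocks (each remaining block adds at most 3) — so at least 4 blocks are needed, and 4 is optimal.

4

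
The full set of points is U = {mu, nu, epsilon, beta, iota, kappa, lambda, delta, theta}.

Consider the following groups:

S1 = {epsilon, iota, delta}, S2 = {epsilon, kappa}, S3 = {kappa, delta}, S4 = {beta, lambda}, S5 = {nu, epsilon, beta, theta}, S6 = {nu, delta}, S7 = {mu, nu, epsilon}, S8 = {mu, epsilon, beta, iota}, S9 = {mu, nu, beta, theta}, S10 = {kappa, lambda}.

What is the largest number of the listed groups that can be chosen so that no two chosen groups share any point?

3

S6, S8, S10 are pairwise disjoint (S6={nu,delta}; S8={mu,epsilon,beta,iota}; S10={kappa,lambda}).
Every remaining group overlaps one of these, and no 4 of the listed groups are pairwise disjoint, so 3 is the maximum.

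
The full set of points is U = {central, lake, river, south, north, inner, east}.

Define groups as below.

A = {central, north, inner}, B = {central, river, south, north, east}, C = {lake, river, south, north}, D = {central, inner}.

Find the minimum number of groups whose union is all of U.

3

A, B, and C cover everything between them: the union {central, lake, river, south, north, inner, east} is all of U.
Only C contains lake, so C is forced; the remaining 3 points need at least 2 more groups (each remaining group adds at most 2) — so at least 3 groups are needed, and 3 is optimal.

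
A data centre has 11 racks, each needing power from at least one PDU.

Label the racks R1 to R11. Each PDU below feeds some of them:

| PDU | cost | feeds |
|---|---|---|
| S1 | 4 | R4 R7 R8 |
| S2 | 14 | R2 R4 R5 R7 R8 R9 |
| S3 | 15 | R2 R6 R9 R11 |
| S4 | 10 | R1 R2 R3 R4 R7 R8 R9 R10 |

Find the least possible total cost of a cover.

39

S2, S3, S4 together cover every rack (S2 ∪ S3 ∪ S4 = {R1, R2, R3, R4, R5, R6, R7, R8, R9, R10, R11}); total cost 14 + 15 + 10 = 39.
No covering selection has total cost below 39.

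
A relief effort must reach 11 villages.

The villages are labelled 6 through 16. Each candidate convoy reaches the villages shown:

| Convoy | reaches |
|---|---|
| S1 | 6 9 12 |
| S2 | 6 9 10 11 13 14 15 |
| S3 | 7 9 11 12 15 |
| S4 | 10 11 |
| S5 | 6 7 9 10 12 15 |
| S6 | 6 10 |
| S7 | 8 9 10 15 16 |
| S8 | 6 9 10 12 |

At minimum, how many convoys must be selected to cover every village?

3

Take {S2, S3, S7}. Their union is {6, 7, 8, 9, 10, 11, 12, 13, 14, 15, 16}, which is all 11 villages.
Only S7 contains 8, so S7 is forced; the remaining 6 villages need at least 2 more convoys (each remaining convoy adds at most 4) — so at least 3 convoys are needed, and 3 is optimal.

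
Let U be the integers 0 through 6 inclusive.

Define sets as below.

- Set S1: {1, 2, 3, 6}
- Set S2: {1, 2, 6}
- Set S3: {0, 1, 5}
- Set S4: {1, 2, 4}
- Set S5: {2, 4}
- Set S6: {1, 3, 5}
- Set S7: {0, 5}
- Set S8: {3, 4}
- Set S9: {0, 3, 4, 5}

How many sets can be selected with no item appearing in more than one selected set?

S2, S7, S8 are pairwise disjoint (S2={1,2,6}; S7={0,5}; S8={3,4}).
Every remaining set overlaps one of these, and no 4 of the listed sets are pairwise disjoint, so 3 is the maximum.

3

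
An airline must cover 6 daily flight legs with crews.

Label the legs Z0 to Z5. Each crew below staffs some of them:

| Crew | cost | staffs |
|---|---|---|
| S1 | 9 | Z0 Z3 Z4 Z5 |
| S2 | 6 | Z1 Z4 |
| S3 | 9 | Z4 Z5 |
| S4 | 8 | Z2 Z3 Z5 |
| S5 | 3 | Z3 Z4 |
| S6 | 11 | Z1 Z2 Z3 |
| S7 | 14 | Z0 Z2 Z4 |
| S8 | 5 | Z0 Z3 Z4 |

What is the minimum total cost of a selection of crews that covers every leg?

S2, S4, S8 together cover every leg (S2 ∪ S4 ∪ S8 = {Z0, Z1, Z2, Z3, Z4, Z5}); total cost 6 + 8 + 5 = 19.
The greedy pick S5, S4, S8, S2 costs 22; no covering selection beats 19.

19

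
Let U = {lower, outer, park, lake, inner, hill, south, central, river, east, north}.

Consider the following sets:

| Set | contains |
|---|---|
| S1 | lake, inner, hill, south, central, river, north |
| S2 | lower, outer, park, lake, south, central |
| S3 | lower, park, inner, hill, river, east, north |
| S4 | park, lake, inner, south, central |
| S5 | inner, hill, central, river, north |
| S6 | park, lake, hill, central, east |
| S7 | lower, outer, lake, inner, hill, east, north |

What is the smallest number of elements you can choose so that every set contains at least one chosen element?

H = {park, north} meets every set (each contains at least one member of H), and |H| = 2.
No single element lies in every set, so at least 2 are needed and 2 is optimal.

2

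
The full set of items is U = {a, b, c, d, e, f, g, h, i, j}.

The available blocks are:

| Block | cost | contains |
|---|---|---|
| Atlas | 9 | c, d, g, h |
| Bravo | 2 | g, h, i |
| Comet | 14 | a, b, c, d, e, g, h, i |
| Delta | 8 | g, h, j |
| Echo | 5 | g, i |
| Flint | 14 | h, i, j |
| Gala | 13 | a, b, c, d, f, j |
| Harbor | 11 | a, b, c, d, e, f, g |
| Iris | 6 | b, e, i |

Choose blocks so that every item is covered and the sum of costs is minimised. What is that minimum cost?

21

Bravo, Gala, Iris together cover every item (Bravo ∪ Gala ∪ Iris = {a, b, c, d, e, f, g, h, i, j}); total cost 2 + 13 + 6 = 21.
No covering selection has total cost below 21.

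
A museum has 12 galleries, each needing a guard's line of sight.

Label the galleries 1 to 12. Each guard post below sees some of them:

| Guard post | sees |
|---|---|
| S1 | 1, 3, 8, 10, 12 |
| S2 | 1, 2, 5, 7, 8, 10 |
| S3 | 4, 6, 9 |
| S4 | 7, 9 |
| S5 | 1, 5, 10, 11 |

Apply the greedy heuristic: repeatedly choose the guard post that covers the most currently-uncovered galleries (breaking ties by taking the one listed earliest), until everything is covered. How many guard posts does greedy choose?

4

Greedy: pick S2 (covers 6 new) → pick S3 (covers 3 new) → pick S1 (covers 2 new) → pick S5 (covers 1 new). Total picks: 4.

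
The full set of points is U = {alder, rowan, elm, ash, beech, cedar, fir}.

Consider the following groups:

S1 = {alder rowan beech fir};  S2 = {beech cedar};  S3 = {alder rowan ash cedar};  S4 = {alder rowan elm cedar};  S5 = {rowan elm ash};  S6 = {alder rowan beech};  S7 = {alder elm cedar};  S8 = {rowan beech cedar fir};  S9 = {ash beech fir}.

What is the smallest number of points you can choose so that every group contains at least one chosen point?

H = {elm, beech, cedar} meets every group (each contains at least one member of H), and |H| = 3.
No choice of 2 points meets every group, so 3 is the minimum.

3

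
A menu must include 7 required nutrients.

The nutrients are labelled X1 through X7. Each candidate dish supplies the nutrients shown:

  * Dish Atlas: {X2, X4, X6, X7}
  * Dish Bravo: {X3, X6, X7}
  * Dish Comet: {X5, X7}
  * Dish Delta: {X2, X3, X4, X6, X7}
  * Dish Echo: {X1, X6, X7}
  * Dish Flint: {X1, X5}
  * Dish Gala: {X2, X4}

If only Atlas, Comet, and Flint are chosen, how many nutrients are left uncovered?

Union of Atlas, Comet, Flint = {X1, X2, X4, X5, X6, X7}.
Not covered: X3 — 1 nutrient.

1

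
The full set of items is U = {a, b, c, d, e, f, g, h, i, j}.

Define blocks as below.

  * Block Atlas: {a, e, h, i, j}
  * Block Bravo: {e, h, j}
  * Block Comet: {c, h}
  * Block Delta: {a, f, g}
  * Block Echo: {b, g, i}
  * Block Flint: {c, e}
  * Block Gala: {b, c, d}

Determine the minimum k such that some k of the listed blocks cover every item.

3

Atlas, Delta, and Gala cover everything between them: the union {a, b, c, d, e, f, g, h, i, j} is all of U.
Only Gala contains d, so Gala is forced; the remaining 7 items need at least 2 more blocks (each remaining block adds at most 5) — so at least 3 blocks are needed, and 3 is optimal.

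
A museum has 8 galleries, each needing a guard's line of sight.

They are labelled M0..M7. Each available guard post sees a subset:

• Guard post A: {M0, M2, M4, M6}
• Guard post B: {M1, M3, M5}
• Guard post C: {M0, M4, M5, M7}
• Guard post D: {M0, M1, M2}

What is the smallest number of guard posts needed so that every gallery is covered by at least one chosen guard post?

Take {A, B, C}. Their union is {M0, M1, M2, M3, M4, M5, M6, M7}, which is all 8 galleries.
Only B contains M3, so B is forced; the remaining 5 galleries need at least 2 more guard posts (each remaining guard post adds at most 4) — so at least 3 guard posts are needed, and 3 is optimal.

3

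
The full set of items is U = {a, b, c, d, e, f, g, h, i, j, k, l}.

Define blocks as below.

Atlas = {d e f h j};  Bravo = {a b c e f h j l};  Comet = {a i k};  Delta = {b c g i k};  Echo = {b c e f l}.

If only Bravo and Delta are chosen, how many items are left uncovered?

Union of Bravo, Delta = {a, b, c, e, f, g, h, i, j, k, l}.
Not covered: d — 1 item.

1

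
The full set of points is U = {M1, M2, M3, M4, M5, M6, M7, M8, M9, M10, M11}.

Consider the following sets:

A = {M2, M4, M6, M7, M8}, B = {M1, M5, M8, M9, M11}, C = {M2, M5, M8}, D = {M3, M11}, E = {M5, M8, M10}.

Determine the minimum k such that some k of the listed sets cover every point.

A, B, D, and E cover everything between them: the union {M1, M2, M3, M4, M5, M6, M7, M8, M9, M10, M11} is all of U.
No 3 of the 5 sets cover everything (all 10 combinations miss at least one point), so 4 is optimal.

4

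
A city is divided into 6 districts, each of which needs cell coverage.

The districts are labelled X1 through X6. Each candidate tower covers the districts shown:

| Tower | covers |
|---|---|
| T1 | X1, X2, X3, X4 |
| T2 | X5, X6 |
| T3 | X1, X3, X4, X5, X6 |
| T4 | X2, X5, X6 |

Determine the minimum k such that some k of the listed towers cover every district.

T1 and T3 together: T1 ∪ T3 = {X1, X2, X3, X4, X5, X6} — every district is covered.
No single tower has all 6 districts (the largest, T3, has 5), so 2 is optimal.

2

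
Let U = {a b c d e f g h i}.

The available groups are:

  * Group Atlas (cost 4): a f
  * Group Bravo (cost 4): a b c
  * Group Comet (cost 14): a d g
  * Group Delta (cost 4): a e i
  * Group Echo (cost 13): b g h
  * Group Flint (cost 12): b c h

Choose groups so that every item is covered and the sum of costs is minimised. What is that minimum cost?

Atlas, Comet, Delta, Flint together cover every item (Atlas ∪ Comet ∪ Delta ∪ Flint = {a, b, c, d, e, f, g, h, i}); total cost 4 + 14 + 4 + 12 = 34.
The greedy pick Bravo, Delta, Atlas, Echo, Comet costs 39; no covering selection beats 34.

34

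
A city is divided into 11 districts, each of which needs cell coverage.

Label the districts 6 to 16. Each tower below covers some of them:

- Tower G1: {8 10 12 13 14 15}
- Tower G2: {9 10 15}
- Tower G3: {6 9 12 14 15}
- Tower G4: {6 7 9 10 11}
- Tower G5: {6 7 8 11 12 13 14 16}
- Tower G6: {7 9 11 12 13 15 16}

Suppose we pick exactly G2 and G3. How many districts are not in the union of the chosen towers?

5

Union of G2, G3 = {6, 9, 10, 12, 14, 15}.
Not covered: 7, 8, 11, 13, 16 — 5 districts.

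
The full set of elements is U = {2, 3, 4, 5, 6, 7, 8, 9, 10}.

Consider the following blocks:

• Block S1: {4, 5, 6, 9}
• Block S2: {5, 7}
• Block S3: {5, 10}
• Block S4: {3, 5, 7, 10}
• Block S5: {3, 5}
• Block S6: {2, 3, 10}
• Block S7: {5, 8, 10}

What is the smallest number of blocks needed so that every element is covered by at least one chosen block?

Take {S1, S2, S6, S7}. Their union is {2, 3, 4, 5, 6, 7, 8, 9, 10}, which is all 9 elements.
No 3 of the 7 blocks cover everything (all 35 combinations miss at least one element), so 4 is optimal.

4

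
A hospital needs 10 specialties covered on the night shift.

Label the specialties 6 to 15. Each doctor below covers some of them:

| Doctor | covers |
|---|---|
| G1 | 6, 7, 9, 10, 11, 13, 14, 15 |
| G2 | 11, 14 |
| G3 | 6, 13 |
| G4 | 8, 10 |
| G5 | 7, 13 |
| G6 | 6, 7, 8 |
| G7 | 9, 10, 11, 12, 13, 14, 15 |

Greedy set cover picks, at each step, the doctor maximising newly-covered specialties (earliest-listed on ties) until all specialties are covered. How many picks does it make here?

Greedy: pick G1 (covers 8 new) → pick G4 (covers 1 new) → pick G7 (covers 1 new). Total picks: 3.
(The true minimum cover uses only 2 doctors, so greedy is not optimal here.)

3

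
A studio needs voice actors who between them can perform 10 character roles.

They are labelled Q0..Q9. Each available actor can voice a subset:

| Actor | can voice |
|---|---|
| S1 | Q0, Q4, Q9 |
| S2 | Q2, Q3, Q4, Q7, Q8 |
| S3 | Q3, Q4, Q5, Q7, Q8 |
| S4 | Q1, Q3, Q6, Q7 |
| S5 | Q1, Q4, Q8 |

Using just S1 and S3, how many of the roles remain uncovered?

Union of S1, S3 = {Q0, Q3, Q4, Q5, Q7, Q8, Q9}.
Not covered: Q1, Q2, Q6 — 3 roles.

3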